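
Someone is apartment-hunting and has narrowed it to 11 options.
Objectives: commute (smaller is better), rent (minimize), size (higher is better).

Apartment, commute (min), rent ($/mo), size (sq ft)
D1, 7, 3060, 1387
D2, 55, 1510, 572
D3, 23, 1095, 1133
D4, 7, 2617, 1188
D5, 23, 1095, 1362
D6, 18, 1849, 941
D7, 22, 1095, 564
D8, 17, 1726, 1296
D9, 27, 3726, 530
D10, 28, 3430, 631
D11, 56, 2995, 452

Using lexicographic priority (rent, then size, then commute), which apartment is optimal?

D5

First minimize rent: best is 1095, kept {D3, D5, D7}.
Then maximize size: best is 1362, kept {D5}.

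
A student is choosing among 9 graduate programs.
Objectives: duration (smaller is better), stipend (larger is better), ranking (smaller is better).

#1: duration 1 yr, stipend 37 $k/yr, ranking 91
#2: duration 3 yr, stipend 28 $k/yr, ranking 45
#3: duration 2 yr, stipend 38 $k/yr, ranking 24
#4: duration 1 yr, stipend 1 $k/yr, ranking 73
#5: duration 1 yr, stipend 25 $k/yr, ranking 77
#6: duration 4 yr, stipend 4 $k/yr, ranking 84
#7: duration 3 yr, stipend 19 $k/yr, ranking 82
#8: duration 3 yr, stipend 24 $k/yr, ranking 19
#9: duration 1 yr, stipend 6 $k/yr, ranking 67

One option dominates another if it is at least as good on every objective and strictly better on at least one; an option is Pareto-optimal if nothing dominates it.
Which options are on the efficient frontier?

#1, #3, #5, #8, #9

#1: not dominated.
#2: dominated by #3 (duration 2≤3, stipend 38≥28, ranking 24≤45).
#3: not dominated (best stipend).
#4: dominated by #9 (duration 1≤1, stipend 6≥1, ranking 67≤73).
#5: not dominated.
#6: dominated by #2 (duration 3≤4, stipend 28≥4, ranking 45≤84).
#7: dominated by #2 (duration 3≤3, stipend 28≥19, ranking 45≤82).
#8: not dominated (best ranking).
#9: not dominated.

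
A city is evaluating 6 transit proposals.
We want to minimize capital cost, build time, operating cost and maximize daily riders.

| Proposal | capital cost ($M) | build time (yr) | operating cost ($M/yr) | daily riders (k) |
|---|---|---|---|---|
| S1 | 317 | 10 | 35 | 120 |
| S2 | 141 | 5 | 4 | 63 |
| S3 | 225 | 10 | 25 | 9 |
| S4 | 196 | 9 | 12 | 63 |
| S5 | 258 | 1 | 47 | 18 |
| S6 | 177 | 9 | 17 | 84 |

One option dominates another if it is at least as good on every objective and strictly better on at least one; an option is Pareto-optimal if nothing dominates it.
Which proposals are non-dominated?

S1, S2, S5, S6

S1: not dominated (best daily riders).
S2: not dominated (best capital cost).
S3: dominated by S2 (capital cost 141≤225, build time 5≤10, operating cost 4≤25, daily riders 63≥9).
S4: dominated by S2 (capital cost 141≤196, build time 5≤9, operating cost 4≤12, daily riders 63≥63).
S5: not dominated (best build time).
S6: not dominated.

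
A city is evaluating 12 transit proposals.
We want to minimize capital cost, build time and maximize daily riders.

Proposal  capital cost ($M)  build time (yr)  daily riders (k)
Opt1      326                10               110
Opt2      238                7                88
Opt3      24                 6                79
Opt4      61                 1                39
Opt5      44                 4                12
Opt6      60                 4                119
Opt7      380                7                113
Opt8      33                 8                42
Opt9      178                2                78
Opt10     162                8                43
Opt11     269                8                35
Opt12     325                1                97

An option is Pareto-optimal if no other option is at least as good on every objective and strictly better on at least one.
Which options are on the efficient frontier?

Opt3, Opt4, Opt5, Opt6, Opt9, Opt12

Opt1: dominated by Opt6 (capital cost 60≤326, build time 4≤10, daily riders 119≥110).
Opt2: dominated by Opt6 (capital cost 60≤238, build time 4≤7, daily riders 119≥88).
Opt3: not dominated (best capital cost).
Opt4: not dominated.
Opt5: not dominated.
Opt6: not dominated (best daily riders).
Opt7: dominated by Opt6 (capital cost 60≤380, build time 4≤7, daily riders 119≥113).
Opt8: dominated by Opt3 (capital cost 24≤33, build time 6≤8, daily riders 79≥42).
Opt9: not dominated.
Opt10: dominated by Opt3 (capital cost 24≤162, build time 6≤8, daily riders 79≥43).
Opt11: dominated by Opt2 (capital cost 238≤269, build time 7≤8, daily riders 88≥35).
Opt12: not dominated.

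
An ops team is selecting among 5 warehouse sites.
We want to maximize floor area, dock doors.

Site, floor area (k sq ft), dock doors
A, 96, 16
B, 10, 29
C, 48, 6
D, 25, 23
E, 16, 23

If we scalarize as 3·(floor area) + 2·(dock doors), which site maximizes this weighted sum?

A

A: 3·96 + 2·16 = 320
B: 3·10 + 2·29 = 88
C: 3·48 + 2·6 = 156
D: 3·25 + 2·23 = 121
E: 3·16 + 2·23 = 94
Highest: A at 320.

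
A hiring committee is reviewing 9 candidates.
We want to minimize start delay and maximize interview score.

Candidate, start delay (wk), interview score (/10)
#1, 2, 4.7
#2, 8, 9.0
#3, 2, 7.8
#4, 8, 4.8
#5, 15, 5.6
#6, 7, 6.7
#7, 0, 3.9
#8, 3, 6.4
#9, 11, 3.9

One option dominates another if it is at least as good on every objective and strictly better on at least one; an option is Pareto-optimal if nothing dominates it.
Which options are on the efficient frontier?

#1: dominated by #3 (start delay 2≤2, interview score 7.8≥4.7).
#2: not dominated (best interview score).
#3: not dominated.
#4: dominated by #2 (start delay 8≤8, interview score 9.0≥4.8).
#5: dominated by #2 (start delay 8≤15, interview score 9.0≥5.6).
#6: dominated by #3 (start delay 2≤7, interview score 7.8≥6.7).
#7: not dominated (best start delay).
#8: dominated by #3 (start delay 2≤3, interview score 7.8≥6.4).
#9: dominated by #1 (start delay 2≤11, interview score 4.7≥3.9).

#2, #3, #7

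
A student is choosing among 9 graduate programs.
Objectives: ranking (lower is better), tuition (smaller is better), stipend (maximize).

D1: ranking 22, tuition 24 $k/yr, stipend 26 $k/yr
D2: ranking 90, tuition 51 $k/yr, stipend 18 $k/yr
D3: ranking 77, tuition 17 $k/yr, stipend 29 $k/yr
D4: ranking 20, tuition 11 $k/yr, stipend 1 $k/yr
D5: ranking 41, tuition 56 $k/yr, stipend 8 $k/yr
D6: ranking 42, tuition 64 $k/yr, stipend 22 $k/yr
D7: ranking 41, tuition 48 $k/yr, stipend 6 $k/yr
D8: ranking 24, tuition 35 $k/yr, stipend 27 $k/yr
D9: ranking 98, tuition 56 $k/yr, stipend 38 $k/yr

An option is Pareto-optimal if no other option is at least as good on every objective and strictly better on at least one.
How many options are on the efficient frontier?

D1: not dominated.
D2: dominated by D1 (ranking 22≤90, tuition 24≤51, stipend 26≥18).
D3: not dominated.
D4: not dominated (best ranking).
D5: dominated by D1 (ranking 22≤41, tuition 24≤56, stipend 26≥8).
D6: dominated by D1 (ranking 22≤42, tuition 24≤64, stipend 26≥22).
D7: dominated by D1 (ranking 22≤41, tuition 24≤48, stipend 26≥6).
D8: not dominated.
D9: not dominated (best stipend).
Pareto-optimal: D1, D3, D4, D8, D9 → 5.

5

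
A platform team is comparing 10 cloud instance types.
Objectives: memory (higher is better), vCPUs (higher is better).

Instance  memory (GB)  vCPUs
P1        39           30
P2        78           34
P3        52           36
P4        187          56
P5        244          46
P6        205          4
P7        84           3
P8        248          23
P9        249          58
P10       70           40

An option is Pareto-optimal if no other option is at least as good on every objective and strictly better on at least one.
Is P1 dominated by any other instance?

Yes

P2 vs P1: memory 78≥39, vCPUs 34≥30 — P2 is at least as good on every objective and strictly better on at least one, so P2 dominates P1.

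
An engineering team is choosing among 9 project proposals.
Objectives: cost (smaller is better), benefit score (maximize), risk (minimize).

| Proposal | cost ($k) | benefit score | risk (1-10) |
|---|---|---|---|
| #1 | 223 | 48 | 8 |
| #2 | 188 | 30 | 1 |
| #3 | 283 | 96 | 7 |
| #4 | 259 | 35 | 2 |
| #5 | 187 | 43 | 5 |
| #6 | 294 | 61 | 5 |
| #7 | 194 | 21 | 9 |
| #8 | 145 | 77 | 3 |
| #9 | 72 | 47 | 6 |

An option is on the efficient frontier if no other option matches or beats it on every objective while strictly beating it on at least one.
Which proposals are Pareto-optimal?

#1: dominated by #8 (cost 145≤223, benefit score 77≥48, risk 3≤8).
#2: not dominated (best risk).
#3: not dominated (best benefit score).
#4: not dominated.
#5: dominated by #8 (cost 145≤187, benefit score 77≥43, risk 3≤5).
#6: dominated by #8 (cost 145≤294, benefit score 77≥61, risk 3≤5).
#7: dominated by #2 (cost 188≤194, benefit score 30≥21, risk 1≤9).
#8: not dominated.
#9: not dominated (best cost).

#2, #3, #4, #8, #9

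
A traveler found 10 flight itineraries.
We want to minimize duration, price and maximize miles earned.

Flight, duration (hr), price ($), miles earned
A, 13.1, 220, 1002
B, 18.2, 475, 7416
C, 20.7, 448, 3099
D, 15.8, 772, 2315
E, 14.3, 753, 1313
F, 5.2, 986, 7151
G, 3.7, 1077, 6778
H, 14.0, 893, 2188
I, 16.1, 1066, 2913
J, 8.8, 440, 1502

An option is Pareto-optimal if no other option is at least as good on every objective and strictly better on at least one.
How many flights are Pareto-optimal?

A: not dominated (best price).
B: not dominated (best miles earned).
C: not dominated.
D: not dominated.
E: dominated by J (duration 8.8≤14.3, price 440≤753, miles earned 1502≥1313).
F: not dominated.
G: not dominated (best duration).
H: not dominated.
I: dominated by F (duration 5.2≤16.1, price 986≤1066, miles earned 7151≥2913).
J: not dominated.
Pareto-optimal: A, B, C, D, F, G, H, J → 8.

8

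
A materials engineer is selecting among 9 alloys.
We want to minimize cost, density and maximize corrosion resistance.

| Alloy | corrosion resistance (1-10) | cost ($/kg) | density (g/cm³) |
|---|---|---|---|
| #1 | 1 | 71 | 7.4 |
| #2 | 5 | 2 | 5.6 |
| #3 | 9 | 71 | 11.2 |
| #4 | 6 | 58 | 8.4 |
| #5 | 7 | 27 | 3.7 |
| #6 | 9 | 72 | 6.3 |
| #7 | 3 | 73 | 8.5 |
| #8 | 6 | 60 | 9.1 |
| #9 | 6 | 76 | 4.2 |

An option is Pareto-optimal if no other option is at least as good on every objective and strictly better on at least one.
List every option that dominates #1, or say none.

#2: corrosion resistance 5≥1, cost 2≤71, density 5.6≤7.4 — dominates #1.
#5: corrosion resistance 7≥1, cost 27≤71, density 3.7≤7.4 — dominates #1.
Others (#3, #4, #6, #7, #8, #9) are each worse than #1 on at least one objective.

#2, #5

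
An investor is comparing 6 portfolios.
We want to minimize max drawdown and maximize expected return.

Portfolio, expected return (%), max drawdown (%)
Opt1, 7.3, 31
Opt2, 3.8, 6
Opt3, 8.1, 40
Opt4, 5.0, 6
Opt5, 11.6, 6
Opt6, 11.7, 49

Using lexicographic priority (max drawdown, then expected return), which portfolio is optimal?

First minimize max drawdown: best is 6, kept {Opt2, Opt4, Opt5}.
Then maximize expected return: best is 11.6, kept {Opt5}.

Opt5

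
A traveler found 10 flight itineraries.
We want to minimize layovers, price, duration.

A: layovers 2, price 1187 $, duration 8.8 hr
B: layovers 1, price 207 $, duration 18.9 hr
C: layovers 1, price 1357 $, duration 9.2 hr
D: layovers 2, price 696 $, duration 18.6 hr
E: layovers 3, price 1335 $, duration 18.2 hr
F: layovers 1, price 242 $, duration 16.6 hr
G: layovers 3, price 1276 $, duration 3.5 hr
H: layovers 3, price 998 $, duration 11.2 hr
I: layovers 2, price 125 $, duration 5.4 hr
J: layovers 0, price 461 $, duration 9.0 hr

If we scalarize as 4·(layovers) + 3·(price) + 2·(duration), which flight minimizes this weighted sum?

A: 4·2 + 3·1187 + 2·8.8 = 3586.6
B: 4·1 + 3·207 + 2·18.9 = 662.8
C: 4·1 + 3·1357 + 2·9.2 = 4093.4
D: 4·2 + 3·696 + 2·18.6 = 2133.2
E: 4·3 + 3·1335 + 2·18.2 = 4053.4
F: 4·1 + 3·242 + 2·16.6 = 763.2
G: 4·3 + 3·1276 + 2·3.5 = 3847.0
H: 4·3 + 3·998 + 2·11.2 = 3028.4
I: 4·2 + 3·125 + 2·5.4 = 393.8
J: 4·0 + 3·461 + 2·9.0 = 1401.0
Lowest: I at 393.8.

I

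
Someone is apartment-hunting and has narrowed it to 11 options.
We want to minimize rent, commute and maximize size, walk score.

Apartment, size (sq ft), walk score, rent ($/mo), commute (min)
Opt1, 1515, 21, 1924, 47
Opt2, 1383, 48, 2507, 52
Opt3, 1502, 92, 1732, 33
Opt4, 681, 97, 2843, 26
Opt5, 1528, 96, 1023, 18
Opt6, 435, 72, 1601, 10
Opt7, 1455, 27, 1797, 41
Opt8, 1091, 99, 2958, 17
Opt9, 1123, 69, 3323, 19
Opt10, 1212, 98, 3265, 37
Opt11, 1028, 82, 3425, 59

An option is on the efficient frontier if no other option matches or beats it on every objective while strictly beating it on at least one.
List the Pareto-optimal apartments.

Opt4, Opt5, Opt6, Opt8, Opt10

Opt1: dominated by Opt5 (size 1528≥1515, walk score 96≥21, rent 1023≤1924, commute 18≤47).
Opt2: dominated by Opt3 (size 1502≥1383, walk score 92≥48, rent 1732≤2507, commute 33≤52).
Opt3: dominated by Opt5 (size 1528≥1502, walk score 96≥92, rent 1023≤1732, commute 18≤33).
Opt4: not dominated.
Opt5: not dominated (best size).
Opt6: not dominated (best commute).
Opt7: dominated by Opt3 (size 1502≥1455, walk score 92≥27, rent 1732≤1797, commute 33≤41).
Opt8: not dominated (best walk score).
Opt9: dominated by Opt5 (size 1528≥1123, walk score 96≥69, rent 1023≤3323, commute 18≤19).
Opt10: not dominated.
Opt11: dominated by Opt3 (size 1502≥1028, walk score 92≥82, rent 1732≤3425, commute 33≤59).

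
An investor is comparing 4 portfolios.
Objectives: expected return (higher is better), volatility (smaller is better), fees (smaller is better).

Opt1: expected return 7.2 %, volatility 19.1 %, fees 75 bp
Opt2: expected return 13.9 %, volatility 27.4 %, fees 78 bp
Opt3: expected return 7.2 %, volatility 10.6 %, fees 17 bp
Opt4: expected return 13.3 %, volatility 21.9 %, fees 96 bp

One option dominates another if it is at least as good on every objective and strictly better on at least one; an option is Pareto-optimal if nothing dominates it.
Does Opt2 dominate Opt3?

Opt2 vs Opt3: Opt2 is worse on volatility (27.4 vs 10.6), so it does not dominate Opt3.

No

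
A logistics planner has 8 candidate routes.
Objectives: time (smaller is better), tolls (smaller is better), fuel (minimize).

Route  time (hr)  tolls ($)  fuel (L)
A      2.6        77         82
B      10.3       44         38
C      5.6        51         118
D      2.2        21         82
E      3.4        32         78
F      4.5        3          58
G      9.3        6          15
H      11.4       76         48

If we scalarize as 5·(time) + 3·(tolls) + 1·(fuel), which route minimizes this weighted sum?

A: 5·2.6 + 3·77 + 1·82 = 326.0
B: 5·10.3 + 3·44 + 1·38 = 221.5
C: 5·5.6 + 3·51 + 1·118 = 299.0
D: 5·2.2 + 3·21 + 1·82 = 156.0
E: 5·3.4 + 3·32 + 1·78 = 191.0
F: 5·4.5 + 3·3 + 1·58 = 89.5
G: 5·9.3 + 3·6 + 1·15 = 79.5
H: 5·11.4 + 3·76 + 1·48 = 333.0
Lowest: G at 79.5.

G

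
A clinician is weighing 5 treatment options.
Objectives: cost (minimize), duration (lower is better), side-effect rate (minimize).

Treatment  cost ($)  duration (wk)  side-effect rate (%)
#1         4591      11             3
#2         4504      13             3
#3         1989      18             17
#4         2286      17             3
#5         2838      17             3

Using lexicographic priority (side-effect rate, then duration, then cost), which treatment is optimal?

#1

First minimize side-effect rate: best is 3, kept {#1, #2, #4, #5}.
Then minimize duration: best is 11, kept {#1}.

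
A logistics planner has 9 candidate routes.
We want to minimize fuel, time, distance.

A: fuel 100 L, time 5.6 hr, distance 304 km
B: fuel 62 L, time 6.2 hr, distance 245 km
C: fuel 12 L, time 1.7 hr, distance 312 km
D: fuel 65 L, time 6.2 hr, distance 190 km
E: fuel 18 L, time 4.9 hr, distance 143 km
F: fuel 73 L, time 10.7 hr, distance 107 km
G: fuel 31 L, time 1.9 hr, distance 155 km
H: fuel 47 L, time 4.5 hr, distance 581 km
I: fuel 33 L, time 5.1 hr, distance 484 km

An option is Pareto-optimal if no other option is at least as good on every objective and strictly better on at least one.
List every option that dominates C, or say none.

none

A: worse on fuel (100 vs 12).
B: worse on fuel (62 vs 12).
D: worse on fuel (65 vs 12).
E: worse on fuel (18 vs 12).
F: worse on fuel (73 vs 12).
G: worse on fuel (31 vs 12).
H: worse on fuel (47 vs 12).
I: worse on fuel (33 vs 12).
No option dominates C.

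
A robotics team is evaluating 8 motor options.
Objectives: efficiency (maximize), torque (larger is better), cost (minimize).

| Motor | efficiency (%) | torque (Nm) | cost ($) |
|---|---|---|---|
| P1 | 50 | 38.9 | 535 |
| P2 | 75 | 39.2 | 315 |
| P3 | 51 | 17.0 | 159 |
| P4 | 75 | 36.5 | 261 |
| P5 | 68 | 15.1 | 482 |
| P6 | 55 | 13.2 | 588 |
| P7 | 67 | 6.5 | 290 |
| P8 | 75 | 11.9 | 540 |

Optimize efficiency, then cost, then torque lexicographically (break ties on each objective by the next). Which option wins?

First maximize efficiency: best is 75, kept {P2, P4, P8}.
Then minimize cost: best is 261, kept {P4}.

P4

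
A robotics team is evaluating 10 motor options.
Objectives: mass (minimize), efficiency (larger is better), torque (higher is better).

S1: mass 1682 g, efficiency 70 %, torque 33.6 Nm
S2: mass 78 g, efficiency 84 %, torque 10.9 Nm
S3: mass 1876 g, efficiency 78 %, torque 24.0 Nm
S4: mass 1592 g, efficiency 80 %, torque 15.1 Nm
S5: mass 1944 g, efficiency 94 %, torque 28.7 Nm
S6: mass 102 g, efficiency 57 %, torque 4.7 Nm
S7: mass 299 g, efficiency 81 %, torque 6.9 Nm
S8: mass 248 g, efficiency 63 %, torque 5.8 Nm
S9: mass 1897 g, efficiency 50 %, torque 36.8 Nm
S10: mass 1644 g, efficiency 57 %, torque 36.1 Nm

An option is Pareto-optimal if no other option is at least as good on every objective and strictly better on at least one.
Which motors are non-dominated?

S1: not dominated.
S2: not dominated (best mass).
S3: not dominated.
S4: not dominated.
S5: not dominated (best efficiency).
S6: dominated by S2 (mass 78≤102, efficiency 84≥57, torque 10.9≥4.7).
S7: dominated by S2 (mass 78≤299, efficiency 84≥81, torque 10.9≥6.9).
S8: dominated by S2 (mass 78≤248, efficiency 84≥63, torque 10.9≥5.8).
S9: not dominated (best torque).
S10: not dominated.

S1, S2, S3, S4, S5, S9, S10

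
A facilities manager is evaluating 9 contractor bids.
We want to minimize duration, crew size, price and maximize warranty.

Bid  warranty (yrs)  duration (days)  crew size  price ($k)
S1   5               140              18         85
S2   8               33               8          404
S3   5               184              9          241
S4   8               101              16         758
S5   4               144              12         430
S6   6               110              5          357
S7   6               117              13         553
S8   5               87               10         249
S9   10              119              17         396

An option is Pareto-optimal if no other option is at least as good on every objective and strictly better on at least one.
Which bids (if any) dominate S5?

S2, S6, S8

S2: warranty 8≥4, duration 33≤144, crew size 8≤12, price 404≤430 — dominates S5.
S6: warranty 6≥4, duration 110≤144, crew size 5≤12, price 357≤430 — dominates S5.
S8: warranty 5≥4, duration 87≤144, crew size 10≤12, price 249≤430 — dominates S5.
Others (S1, S3, S4, S7, S9) are each worse than S5 on at least one objective.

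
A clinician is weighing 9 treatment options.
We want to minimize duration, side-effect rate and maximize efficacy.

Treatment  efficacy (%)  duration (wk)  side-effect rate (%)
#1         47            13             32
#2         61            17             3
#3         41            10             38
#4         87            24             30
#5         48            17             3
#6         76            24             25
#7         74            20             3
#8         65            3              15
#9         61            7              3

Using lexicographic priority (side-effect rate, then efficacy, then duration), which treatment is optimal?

First minimize side-effect rate: best is 3, kept {#2, #5, #7, #9}.
Then maximize efficacy: best is 74, kept {#7}.

#7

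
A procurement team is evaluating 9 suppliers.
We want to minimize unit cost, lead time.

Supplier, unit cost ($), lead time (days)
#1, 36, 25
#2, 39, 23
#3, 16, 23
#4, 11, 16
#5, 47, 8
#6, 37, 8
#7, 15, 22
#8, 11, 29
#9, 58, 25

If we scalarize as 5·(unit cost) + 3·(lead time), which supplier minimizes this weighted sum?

#1: 5·36 + 3·25 = 255
#2: 5·39 + 3·23 = 264
#3: 5·16 + 3·23 = 149
#4: 5·11 + 3·16 = 103
#5: 5·47 + 3·8 = 259
#6: 5·37 + 3·8 = 209
#7: 5·15 + 3·22 = 141
#8: 5·11 + 3·29 = 142
#9: 5·58 + 3·25 = 365
Lowest: #4 at 103.

#4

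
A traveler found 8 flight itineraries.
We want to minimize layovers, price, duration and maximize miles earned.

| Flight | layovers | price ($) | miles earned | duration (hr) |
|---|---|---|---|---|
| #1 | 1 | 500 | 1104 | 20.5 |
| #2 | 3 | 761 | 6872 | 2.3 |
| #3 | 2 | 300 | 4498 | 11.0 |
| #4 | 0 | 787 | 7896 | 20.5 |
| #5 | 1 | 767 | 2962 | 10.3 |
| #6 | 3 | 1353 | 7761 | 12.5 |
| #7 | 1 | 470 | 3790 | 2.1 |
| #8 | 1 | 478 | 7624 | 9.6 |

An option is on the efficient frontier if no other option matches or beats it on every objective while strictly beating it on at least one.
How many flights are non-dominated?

6

#1: dominated by #7 (layovers 1≤1, price 470≤500, miles earned 3790≥1104, duration 2.1≤20.5).
#2: not dominated.
#3: not dominated (best price).
#4: not dominated (best layovers).
#5: dominated by #7 (layovers 1≤1, price 470≤767, miles earned 3790≥2962, duration 2.1≤10.3).
#6: not dominated.
#7: not dominated (best duration).
#8: not dominated.
Pareto-optimal: #2, #3, #4, #6, #7, #8 → 6.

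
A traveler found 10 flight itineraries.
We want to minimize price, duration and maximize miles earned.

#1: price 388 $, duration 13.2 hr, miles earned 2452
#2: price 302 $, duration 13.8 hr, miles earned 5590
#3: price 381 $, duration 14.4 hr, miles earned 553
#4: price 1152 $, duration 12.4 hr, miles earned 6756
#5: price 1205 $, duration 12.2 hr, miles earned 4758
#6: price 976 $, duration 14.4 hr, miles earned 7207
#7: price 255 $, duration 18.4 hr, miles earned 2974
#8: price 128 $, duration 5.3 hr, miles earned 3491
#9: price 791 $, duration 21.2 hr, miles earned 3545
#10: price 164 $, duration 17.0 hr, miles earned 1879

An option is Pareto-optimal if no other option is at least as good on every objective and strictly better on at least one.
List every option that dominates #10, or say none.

#8

#8: price 128≤164, duration 5.3≤17.0, miles earned 3491≥1879 — dominates #10.
Others (#1, #2, #3, #4, #5, #6, #7, #9) are each worse than #10 on at least one objective.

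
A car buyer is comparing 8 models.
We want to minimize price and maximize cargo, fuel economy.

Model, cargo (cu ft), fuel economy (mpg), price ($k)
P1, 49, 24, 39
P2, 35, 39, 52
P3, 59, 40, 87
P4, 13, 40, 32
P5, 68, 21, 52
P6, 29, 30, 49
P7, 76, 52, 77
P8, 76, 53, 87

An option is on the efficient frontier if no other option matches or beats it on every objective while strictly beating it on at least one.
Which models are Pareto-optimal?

P1, P2, P4, P5, P6, P7, P8

P1: not dominated.
P2: not dominated.
P3: dominated by P7 (cargo 76≥59, fuel economy 52≥40, price 77≤87).
P4: not dominated (best price).
P5: not dominated.
P6: not dominated.
P7: not dominated.
P8: not dominated (best fuel economy).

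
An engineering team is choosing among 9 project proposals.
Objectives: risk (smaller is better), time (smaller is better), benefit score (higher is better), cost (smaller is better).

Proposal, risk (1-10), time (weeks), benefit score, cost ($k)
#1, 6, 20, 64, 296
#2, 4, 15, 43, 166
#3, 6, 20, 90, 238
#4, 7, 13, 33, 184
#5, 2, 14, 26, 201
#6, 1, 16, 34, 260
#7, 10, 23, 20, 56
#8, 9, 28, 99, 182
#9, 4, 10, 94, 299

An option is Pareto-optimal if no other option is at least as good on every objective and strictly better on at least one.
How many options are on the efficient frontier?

8

#1: dominated by #3 (risk 6≤6, time 20≤20, benefit score 90≥64, cost 238≤296).
#2: not dominated.
#3: not dominated.
#4: not dominated.
#5: not dominated.
#6: not dominated (best risk).
#7: not dominated (best cost).
#8: not dominated (best benefit score).
#9: not dominated (best time).
Pareto-optimal: #2, #3, #4, #5, #6, #7, #8, #9 → 8.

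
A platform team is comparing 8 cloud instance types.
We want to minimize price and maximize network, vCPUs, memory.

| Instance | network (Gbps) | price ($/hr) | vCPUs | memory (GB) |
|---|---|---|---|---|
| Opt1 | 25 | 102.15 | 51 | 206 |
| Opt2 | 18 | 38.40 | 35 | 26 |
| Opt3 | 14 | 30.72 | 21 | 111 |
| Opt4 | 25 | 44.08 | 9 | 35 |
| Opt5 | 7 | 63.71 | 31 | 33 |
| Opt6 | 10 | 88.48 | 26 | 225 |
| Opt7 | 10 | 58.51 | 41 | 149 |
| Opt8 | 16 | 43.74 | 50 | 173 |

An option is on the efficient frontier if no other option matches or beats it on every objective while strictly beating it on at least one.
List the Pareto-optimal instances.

Opt1: not dominated (best vCPUs).
Opt2: not dominated.
Opt3: not dominated (best price).
Opt4: not dominated.
Opt5: dominated by Opt7 (network 10≥7, price 58.51≤63.71, vCPUs 41≥31, memory 149≥33).
Opt6: not dominated (best memory).
Opt7: dominated by Opt8 (network 16≥10, price 43.74≤58.51, vCPUs 50≥41, memory 173≥149).
Opt8: not dominated.

Opt1, Opt2, Opt3, Opt4, Opt6, Opt8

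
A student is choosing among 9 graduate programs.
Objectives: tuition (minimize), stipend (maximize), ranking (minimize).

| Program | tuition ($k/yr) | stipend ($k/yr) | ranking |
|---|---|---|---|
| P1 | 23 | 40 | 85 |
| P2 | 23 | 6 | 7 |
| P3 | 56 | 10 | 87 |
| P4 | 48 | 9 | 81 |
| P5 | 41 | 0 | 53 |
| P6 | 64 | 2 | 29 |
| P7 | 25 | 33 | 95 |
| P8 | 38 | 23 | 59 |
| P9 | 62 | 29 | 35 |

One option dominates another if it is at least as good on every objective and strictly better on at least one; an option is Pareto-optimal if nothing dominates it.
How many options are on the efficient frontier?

P1: not dominated (best stipend).
P2: not dominated (best ranking).
P3: dominated by P1 (tuition 23≤56, stipend 40≥10, ranking 85≤87).
P4: dominated by P8 (tuition 38≤48, stipend 23≥9, ranking 59≤81).
P5: dominated by P2 (tuition 23≤41, stipend 6≥0, ranking 7≤53).
P6: dominated by P2 (tuition 23≤64, stipend 6≥2, ranking 7≤29).
P7: dominated by P1 (tuition 23≤25, stipend 40≥33, ranking 85≤95).
P8: not dominated.
P9: not dominated.
Pareto-optimal: P1, P2, P8, P9 → 4.

4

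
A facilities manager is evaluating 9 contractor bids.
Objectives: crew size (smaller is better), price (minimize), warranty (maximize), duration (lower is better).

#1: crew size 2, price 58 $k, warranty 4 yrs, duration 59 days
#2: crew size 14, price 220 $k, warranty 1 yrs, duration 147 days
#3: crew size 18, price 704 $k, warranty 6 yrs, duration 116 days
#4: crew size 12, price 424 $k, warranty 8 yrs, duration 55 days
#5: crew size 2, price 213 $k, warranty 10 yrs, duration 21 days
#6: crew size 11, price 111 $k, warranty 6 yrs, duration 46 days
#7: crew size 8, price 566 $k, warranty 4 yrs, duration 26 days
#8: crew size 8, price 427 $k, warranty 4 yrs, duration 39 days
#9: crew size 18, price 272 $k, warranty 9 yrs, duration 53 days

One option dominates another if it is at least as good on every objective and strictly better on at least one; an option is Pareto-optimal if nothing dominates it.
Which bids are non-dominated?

#1, #5, #6

#1: not dominated (best price).
#2: dominated by #1 (crew size 2≤14, price 58≤220, warranty 4≥1, duration 59≤147).
#3: dominated by #4 (crew size 12≤18, price 424≤704, warranty 8≥6, duration 55≤116).
#4: dominated by #5 (crew size 2≤12, price 213≤424, warranty 10≥8, duration 21≤55).
#5: not dominated (best warranty).
#6: not dominated.
#7: dominated by #5 (crew size 2≤8, price 213≤566, warranty 10≥4, duration 21≤26).
#8: dominated by #5 (crew size 2≤8, price 213≤427, warranty 10≥4, duration 21≤39).
#9: dominated by #5 (crew size 2≤18, price 213≤272, warranty 10≥9, duration 21≤53).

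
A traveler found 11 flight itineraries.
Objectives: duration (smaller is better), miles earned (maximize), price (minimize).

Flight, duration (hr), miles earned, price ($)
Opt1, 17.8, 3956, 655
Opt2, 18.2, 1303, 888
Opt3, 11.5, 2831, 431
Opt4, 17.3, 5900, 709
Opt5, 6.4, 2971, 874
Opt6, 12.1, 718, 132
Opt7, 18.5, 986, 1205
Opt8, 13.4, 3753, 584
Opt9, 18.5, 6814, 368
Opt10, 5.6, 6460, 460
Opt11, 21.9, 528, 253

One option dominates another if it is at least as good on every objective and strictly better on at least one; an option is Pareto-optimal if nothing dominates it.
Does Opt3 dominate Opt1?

No

Opt3 vs Opt1: Opt3 is worse on miles earned (2831 vs 3956), so it does not dominate Opt1.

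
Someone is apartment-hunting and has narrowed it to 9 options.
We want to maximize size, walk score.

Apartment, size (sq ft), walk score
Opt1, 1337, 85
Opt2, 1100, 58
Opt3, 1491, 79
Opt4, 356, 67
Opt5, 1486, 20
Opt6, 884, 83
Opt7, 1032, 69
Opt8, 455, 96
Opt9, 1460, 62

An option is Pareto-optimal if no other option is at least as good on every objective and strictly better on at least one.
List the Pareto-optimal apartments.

Opt1: not dominated.
Opt2: dominated by Opt1 (size 1337≥1100, walk score 85≥58).
Opt3: not dominated (best size).
Opt4: dominated by Opt1 (size 1337≥356, walk score 85≥67).
Opt5: dominated by Opt3 (size 1491≥1486, walk score 79≥20).
Opt6: dominated by Opt1 (size 1337≥884, walk score 85≥83).
Opt7: dominated by Opt1 (size 1337≥1032, walk score 85≥69).
Opt8: not dominated (best walk score).
Opt9: dominated by Opt3 (size 1491≥1460, walk score 79≥62).

Opt1, Opt3, Opt8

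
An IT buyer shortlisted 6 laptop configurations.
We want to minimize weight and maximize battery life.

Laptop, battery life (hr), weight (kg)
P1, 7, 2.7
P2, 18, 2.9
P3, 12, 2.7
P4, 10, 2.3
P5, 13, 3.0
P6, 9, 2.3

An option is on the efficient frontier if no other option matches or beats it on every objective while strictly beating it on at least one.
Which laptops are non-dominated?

P2, P3, P4

P1: dominated by P3 (battery life 12≥7, weight 2.7≤2.7).
P2: not dominated (best battery life).
P3: not dominated.
P4: not dominated.
P5: dominated by P2 (battery life 18≥13, weight 2.9≤3.0).
P6: dominated by P4 (battery life 10≥9, weight 2.3≤2.3).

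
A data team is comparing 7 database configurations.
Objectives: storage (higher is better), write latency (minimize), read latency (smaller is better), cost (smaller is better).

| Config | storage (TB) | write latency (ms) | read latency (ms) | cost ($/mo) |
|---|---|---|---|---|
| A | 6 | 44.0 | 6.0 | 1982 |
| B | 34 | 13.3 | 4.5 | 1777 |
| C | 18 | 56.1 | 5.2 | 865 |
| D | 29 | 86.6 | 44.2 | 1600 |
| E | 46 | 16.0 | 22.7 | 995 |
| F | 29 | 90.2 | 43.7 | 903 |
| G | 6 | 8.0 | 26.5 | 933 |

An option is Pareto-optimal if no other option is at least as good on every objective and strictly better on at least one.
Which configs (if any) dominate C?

none

A: worse on storage (6 vs 18).
B: worse on cost (1777 vs 865).
D: worse on write latency (86.6 vs 56.1).
E: worse on read latency (22.7 vs 5.2).
F: worse on write latency (90.2 vs 56.1).
G: worse on storage (6 vs 18).
No option dominates C.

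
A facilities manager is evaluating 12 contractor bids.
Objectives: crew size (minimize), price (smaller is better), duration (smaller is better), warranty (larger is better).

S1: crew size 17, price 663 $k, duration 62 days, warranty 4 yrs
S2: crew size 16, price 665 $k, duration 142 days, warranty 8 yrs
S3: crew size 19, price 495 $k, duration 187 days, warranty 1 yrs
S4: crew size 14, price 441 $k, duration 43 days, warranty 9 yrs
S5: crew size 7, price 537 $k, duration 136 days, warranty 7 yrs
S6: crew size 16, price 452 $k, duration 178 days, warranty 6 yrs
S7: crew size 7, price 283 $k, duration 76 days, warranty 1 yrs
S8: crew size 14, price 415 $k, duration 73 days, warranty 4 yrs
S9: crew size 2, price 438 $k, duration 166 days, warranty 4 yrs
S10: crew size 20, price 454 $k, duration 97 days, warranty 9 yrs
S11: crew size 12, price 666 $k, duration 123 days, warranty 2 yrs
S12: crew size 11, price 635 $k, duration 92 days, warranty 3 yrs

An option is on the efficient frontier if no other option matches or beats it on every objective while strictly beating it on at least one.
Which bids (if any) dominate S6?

S4: crew size 14≤16, price 441≤452, duration 43≤178, warranty 9≥6 — dominates S6.
Others (S1, S2, S3, S5, S7, S8, S9, S10, S11, S12) are each worse than S6 on at least one objective.

S4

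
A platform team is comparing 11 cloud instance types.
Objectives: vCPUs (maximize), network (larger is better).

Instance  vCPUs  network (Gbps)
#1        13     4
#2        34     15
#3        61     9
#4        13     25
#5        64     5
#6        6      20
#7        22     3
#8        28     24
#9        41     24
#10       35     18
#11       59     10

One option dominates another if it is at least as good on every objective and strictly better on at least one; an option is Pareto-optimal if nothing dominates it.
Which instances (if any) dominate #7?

#2, #3, #5, #8, #9, #10, #11

#2: vCPUs 34≥22, network 15≥3 — dominates #7.
#3: vCPUs 61≥22, network 9≥3 — dominates #7.
#5: vCPUs 64≥22, network 5≥3 — dominates #7.
#8: vCPUs 28≥22, network 24≥3 — dominates #7.
#9: vCPUs 41≥22, network 24≥3 — dominates #7.
#10: vCPUs 35≥22, network 18≥3 — dominates #7.
#11: vCPUs 59≥22, network 10≥3 — dominates #7.
Others (#1, #4, #6) are each worse than #7 on at least one objective.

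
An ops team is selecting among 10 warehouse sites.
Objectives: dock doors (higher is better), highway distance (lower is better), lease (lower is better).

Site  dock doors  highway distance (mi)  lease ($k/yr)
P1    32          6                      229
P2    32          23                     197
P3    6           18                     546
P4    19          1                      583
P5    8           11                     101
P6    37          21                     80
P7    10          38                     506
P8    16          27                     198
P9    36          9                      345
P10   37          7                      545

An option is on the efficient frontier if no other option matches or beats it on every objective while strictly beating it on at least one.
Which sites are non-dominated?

P1, P4, P5, P6, P9, P10

P1: not dominated.
P2: dominated by P6 (dock doors 37≥32, highway distance 21≤23, lease 80≤197).
P3: dominated by P1 (dock doors 32≥6, highway distance 6≤18, lease 229≤546).
P4: not dominated (best highway distance).
P5: not dominated.
P6: not dominated (best lease).
P7: dominated by P1 (dock doors 32≥10, highway distance 6≤38, lease 229≤506).
P8: dominated by P2 (dock doors 32≥16, highway distance 23≤27, lease 197≤198).
P9: not dominated.
P10: not dominated.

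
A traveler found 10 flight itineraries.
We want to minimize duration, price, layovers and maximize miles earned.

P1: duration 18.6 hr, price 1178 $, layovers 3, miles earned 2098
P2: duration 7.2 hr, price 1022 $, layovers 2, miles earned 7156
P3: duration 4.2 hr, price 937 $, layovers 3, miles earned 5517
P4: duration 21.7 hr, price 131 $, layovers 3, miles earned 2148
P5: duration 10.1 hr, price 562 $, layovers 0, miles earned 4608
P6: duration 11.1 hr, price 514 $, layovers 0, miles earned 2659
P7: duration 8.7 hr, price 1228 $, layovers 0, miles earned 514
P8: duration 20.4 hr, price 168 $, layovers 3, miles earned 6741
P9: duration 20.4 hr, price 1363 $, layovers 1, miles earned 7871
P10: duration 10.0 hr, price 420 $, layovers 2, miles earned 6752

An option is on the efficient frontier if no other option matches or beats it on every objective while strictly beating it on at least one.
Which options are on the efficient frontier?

P1: dominated by P2 (duration 7.2≤18.6, price 1022≤1178, layovers 2≤3, miles earned 7156≥2098).
P2: not dominated.
P3: not dominated (best duration).
P4: not dominated (best price).
P5: not dominated.
P6: not dominated.
P7: not dominated.
P8: not dominated.
P9: not dominated (best miles earned).
P10: not dominated.

P2, P3, P4, P5, P6, P7, P8, P9, P10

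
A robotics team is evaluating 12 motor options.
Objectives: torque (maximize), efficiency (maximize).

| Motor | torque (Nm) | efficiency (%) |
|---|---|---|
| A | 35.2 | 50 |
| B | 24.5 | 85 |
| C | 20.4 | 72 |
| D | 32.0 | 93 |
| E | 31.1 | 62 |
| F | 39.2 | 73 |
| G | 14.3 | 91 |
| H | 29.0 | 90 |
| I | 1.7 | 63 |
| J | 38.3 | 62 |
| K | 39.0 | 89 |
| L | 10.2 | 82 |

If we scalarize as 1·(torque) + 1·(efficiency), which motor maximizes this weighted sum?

A: 1·35.2 + 1·50 = 85.2
B: 1·24.5 + 1·85 = 109.5
C: 1·20.4 + 1·72 = 92.4
D: 1·32.0 + 1·93 = 125.0
E: 1·31.1 + 1·62 = 93.1
F: 1·39.2 + 1·73 = 112.2
G: 1·14.3 + 1·91 = 105.3
H: 1·29.0 + 1·90 = 119.0
I: 1·1.7 + 1·63 = 64.7
J: 1·38.3 + 1·62 = 100.3
K: 1·39.0 + 1·89 = 128.0
L: 1·10.2 + 1·82 = 92.2
Highest: K at 128.0.

K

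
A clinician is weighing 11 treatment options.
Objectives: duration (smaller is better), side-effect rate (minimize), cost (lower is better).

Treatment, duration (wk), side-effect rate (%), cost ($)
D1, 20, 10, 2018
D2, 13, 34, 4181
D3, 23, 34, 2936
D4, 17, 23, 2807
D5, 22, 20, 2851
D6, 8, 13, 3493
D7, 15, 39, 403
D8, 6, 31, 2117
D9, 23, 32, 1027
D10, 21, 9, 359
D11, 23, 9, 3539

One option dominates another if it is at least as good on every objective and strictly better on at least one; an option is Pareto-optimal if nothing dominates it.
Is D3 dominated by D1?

D1 vs D3: duration 20≤23, side-effect rate 10≤34, cost 2018≤2936 — D1 is at least as good on every objective with at least one strict improvement.

Yes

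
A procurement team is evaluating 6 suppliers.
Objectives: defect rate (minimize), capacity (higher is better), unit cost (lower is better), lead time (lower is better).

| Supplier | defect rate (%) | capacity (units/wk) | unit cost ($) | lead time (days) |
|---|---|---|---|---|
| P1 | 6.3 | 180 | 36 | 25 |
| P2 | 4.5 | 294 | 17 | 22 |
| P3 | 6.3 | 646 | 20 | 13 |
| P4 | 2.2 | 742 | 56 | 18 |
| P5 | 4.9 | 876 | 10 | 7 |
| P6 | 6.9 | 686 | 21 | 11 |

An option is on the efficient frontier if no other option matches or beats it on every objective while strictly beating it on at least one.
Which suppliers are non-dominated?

P2, P4, P5

P1: dominated by P2 (defect rate 4.5≤6.3, capacity 294≥180, unit cost 17≤36, lead time 22≤25).
P2: not dominated.
P3: dominated by P5 (defect rate 4.9≤6.3, capacity 876≥646, unit cost 10≤20, lead time 7≤13).
P4: not dominated (best defect rate).
P5: not dominated (best capacity).
P6: dominated by P5 (defect rate 4.9≤6.9, capacity 876≥686, unit cost 10≤21, lead time 7≤11).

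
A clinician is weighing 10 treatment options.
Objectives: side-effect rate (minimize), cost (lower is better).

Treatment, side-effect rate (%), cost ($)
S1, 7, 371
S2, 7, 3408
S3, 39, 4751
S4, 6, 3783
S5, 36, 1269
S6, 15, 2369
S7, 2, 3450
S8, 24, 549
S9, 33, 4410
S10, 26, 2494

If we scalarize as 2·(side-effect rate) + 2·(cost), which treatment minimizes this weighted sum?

S1: 2·7 + 2·371 = 756
S2: 2·7 + 2·3408 = 6830
S3: 2·39 + 2·4751 = 9580
S4: 2·6 + 2·3783 = 7578
S5: 2·36 + 2·1269 = 2610
S6: 2·15 + 2·2369 = 4768
S7: 2·2 + 2·3450 = 6904
S8: 2·24 + 2·549 = 1146
S9: 2·33 + 2·4410 = 8886
S10: 2·26 + 2·2494 = 5040
Lowest: S1 at 756.

S1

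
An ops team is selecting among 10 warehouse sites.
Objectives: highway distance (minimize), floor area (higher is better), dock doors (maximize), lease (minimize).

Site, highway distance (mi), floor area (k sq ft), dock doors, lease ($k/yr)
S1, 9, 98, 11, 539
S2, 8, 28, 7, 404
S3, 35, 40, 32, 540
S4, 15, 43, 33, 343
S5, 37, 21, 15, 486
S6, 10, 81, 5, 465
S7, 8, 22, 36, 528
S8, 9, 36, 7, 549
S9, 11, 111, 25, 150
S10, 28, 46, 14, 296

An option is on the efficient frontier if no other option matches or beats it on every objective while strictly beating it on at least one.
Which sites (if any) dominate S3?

S4

S4: highway distance 15≤35, floor area 43≥40, dock doors 33≥32, lease 343≤540 — dominates S3.
Others (S1, S2, S5, S6, S7, S8, S9, S10) are each worse than S3 on at least one objective.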